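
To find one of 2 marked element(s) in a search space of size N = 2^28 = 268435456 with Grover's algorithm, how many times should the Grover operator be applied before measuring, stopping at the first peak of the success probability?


After j Grover iterations the success probability is P(j) = sin^2((2j+1)*theta), where sin(theta) = sqrt(k/N).
N = 2^28 = 268435456, k = 2
sin(theta) = sqrt(k/N) = 8.631674575e-05
theta = arcsin(sqrt(k/N)) = 8.631674586e-05 rad
P(j) reaches its first maximum when (2j+1)*theta is as close as possible to pi/2, i.e. j = round(pi/(4*theta) - 1/2).
pi/(4*theta) - 1/2 = 9098.5242
(For comparison, the common estimate pi/4 * sqrt(N/k) = 9099.0243; the exact maximiser is used here.)
Optimal iterations = 9099

9099


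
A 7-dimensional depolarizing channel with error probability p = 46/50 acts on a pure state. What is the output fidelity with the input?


F = (1-p) + p/d
= (1 - 0.9200) + 0.9200/7
= 0.0800 + 0.1314
= 0.2114

0.2114


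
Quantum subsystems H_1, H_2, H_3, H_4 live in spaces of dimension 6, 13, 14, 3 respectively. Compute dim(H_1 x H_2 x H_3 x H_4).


dim(H_1 x H_2 x H_3 x H_4) = 6 * 13 * 14 * 3
= 78 * 14 * 3
= 1092 * 3
= 3276

3276


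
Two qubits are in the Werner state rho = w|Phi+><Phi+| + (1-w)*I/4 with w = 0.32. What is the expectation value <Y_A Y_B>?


|Phi+> = (|00> + |11>)/sqrt(2)
For the pure Bell state, <Y_A Y_B> = -1 (Bell-state Pauli correlator).
The maximally-mixed part I/4 has tr(I/4 * P tensor P) = 0 for any traceless Pauli P.
So <Y_A Y_B>_rho = w * (-1) + (1 - w) * 0
= 0.32 * (-1)
= -0.3200

-0.3200


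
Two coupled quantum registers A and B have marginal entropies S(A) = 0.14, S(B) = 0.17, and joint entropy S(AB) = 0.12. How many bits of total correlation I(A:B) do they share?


I(A:B) = S(A) + S(B) - S(AB)
= 0.14 + 0.17 - 0.12
= 0.1900

0.1900


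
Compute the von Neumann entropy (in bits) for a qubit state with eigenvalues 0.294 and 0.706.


S = -p*log2(p) - (1-p)*log2(1-p)
p = 0.2940, 1-p = 0.7060
= -0.2940 * log2(0.2940) - 0.7060 * log2(0.7060)
= -(-0.5192) - (-0.3546)
= 0.8738

0.8738


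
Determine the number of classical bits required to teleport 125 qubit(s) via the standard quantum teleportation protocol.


Quantum teleportation requires 2 classical bits per qubit teleported.
125 qubit(s) -> 2 * 125 = 250 classical bits

250


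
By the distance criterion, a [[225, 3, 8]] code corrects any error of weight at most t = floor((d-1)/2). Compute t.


Code parameters: [[225, 3, 8]], distance d = 8.
Number of correctable errors = floor((d-1)/2)
= floor((8 - 1)/2)
= floor(7/2)
= 3

3


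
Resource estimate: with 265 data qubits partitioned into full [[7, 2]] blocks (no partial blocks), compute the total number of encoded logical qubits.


Each code block uses 7 physical qubits for 2 logical qubit(s).
Number of complete blocks = floor(265 / 7) = 37
Logical qubits = 37 * 2
= 74

74


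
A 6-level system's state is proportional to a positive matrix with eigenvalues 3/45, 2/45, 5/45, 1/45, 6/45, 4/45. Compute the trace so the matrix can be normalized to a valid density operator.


tr(M) = sum of eigenvalues
= 3/45 + 2/45 + 5/45 + 1/45 + 6/45 + 4/45
= 21/45
= 0.4667

0.4667


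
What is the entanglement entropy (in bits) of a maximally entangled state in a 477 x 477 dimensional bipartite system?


For a maximally entangled state in d x d:
S = log2(d) = log2(477)
= 8.8978

8.8978


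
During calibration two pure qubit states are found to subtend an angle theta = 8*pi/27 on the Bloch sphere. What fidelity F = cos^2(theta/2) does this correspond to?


For states separated by angle theta on Bloch sphere:
F = cos^2(theta/2)
theta = 8*pi/27 = 0.9308
theta/2 = 0.4654
cos(theta/2) = 0.8936
F = 0.7986

0.7986


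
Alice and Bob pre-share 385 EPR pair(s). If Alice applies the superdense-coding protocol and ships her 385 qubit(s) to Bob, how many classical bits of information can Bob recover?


Superdense coding allows 2 classical bits per shared entangled pair.
385 pair(s) -> 2 * 385 = 770 classical bits

770


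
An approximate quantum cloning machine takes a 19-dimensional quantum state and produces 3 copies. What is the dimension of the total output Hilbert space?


Output space = H^(tensor 3) where dim(H) = 19
dim = 19^3
= 361 (after 2 factors)
= 6859 (after 3 factors)
= 6859

6859


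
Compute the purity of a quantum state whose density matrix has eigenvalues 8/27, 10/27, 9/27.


tr(rho^2) = sum of eigenvalues squared
= (8/27)^2 + (10/27)^2 + (9/27)^2
= (64 + 100 + 81) / 729
= 245/729
= 0.3361

0.3361


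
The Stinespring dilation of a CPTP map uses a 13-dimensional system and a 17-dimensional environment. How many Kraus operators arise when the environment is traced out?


Tracing out the environment in an orthonormal basis {|i>_E} gives Kraus operators K_i = <i|_E U |0>_E.
Number of Kraus operators = dim(H_env) = d_env
= 17

17


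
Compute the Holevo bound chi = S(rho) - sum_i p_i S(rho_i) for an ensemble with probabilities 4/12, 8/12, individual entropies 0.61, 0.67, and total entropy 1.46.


chi = S(rho) - sum_i p_i * S(rho_i)
Weighted entropy = 4/12 * 0.61 + 8/12 * 0.67
= 0.6500
chi = 1.46 - 0.6500
= 0.8100

0.8100


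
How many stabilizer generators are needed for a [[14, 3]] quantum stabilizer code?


For an [[n,k]] stabilizer code:
Number of stabilizer generators = n - k
= 14 - 3
= 11

11


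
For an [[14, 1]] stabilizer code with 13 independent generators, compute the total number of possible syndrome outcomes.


Each stabilizer generator gives a binary (+1 or -1) measurement outcome.
With 13 independent generators:
Total syndromes = 2^13
= 8192

8192


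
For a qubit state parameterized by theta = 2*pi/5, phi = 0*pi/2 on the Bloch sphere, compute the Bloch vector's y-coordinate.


theta = 1.2566, phi = 0.0000
r_y = sin(theta)*sin(phi) = 0.9511 * 0.0000
r_y = 0.0000

0.0000


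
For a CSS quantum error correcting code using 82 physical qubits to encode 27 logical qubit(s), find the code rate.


Code rate R = k/n
= 27/82
= 0.3293

0.3293


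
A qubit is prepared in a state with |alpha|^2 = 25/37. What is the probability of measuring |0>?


|alpha|^2 = 25/37 = 0.6757
|beta|^2 = 1 - 25/37 = 12/37 = 0.3243
P(|0>) = |alpha|^2 = 0.6757

0.6757


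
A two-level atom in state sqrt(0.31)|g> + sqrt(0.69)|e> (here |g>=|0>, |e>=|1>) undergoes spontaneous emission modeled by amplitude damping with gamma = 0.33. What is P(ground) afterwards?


For amplitude damping with parameter gamma on state sqrt(a)|0> + sqrt(b)|1>:
alpha^2 = 0.31, beta^2 = 0.69
P(|0>) = alpha^2 + gamma * beta^2
= 0.31 + 0.33 * 0.69
= 0.31 + 0.2277
= 0.5377

0.5377


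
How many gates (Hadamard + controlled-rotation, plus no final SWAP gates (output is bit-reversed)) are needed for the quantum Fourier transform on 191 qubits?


Hadamard gates: 191
Controlled rotations: n*(n-1)/2 = 191*190/2 = 18145
SWAP gates: 0 (omitted)
Total = 191 + 18145
= 18336

18336


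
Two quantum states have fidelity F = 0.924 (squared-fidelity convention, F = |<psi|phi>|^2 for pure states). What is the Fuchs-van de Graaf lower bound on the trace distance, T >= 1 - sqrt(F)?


Fuchs-van de Graaf (squared-fidelity convention): 1 - sqrt(F) <= T <= sqrt(1 - F).
Lower bound: T >= 1 - sqrt(F)
sqrt(F) = sqrt(0.924) = 0.9612
T >= 1 - 0.9612
T >= 0.0388

0.0388


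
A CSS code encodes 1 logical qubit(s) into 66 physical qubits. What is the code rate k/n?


Code rate R = k/n
= 1/66
= 0.0152

0.0152


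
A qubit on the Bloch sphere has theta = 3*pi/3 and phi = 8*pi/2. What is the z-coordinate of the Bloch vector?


theta = 3.1416, phi = 12.5664
r_z = cos(theta) = -1.0000

-1.0000


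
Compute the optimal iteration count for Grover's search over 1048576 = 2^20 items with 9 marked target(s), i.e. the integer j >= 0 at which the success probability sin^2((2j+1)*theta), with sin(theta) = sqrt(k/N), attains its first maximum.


After j Grover iterations the success probability is P(j) = sin^2((2j+1)*theta), where sin(theta) = sqrt(k/N).
N = 2^20 = 1048576, k = 9
sin(theta) = sqrt(k/N) = 0.0029296875
theta = arcsin(sqrt(k/N)) = 0.002929691691 rad
P(j) reaches its first maximum when (2j+1)*theta is as close as possible to pi/2, i.e. j = round(pi/(4*theta) - 1/2).
pi/(4*theta) - 1/2 = 267.5822
(For comparison, the common estimate pi/4 * sqrt(N/k) = 268.0826; the exact maximiser is used here.)
Optimal iterations = 268

268


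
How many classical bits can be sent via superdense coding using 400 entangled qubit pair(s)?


Superdense coding allows 2 classical bits per shared entangled pair.
400 pair(s) -> 2 * 400 = 800 classical bits

800


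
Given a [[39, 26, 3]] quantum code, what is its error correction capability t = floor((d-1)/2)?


Code parameters: [[39, 26, 3]], distance d = 3.
Number of correctable errors = floor((d-1)/2)
= floor((3 - 1)/2)
= floor(2/2)
= 1

1


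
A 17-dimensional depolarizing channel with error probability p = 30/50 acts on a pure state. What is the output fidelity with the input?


F = (1-p) + p/d
= (1 - 0.6000) + 0.6000/17
= 0.4000 + 0.0353
= 0.4353

0.4353


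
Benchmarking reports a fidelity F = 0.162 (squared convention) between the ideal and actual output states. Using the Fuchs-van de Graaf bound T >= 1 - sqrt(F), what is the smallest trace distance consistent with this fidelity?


Fuchs-van de Graaf (squared-fidelity convention): 1 - sqrt(F) <= T <= sqrt(1 - F).
Lower bound: T >= 1 - sqrt(F)
sqrt(F) = sqrt(0.162) = 0.4025
T >= 1 - 0.4025
T >= 0.5975

0.5975


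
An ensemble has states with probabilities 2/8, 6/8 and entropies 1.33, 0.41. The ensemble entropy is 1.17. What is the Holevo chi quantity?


chi = S(rho) - sum_i p_i * S(rho_i)
Weighted entropy = 2/8 * 1.33 + 6/8 * 0.41
= 0.6400
chi = 1.17 - 0.6400
= 0.5300

0.5300


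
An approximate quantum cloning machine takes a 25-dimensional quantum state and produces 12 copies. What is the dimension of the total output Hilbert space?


Output space = H^(tensor 12) where dim(H) = 25
dim = 25^12
= 625 (after 2 factors)
= 15625 (after 3 factors)
= 390625 (after 4 factors)
= 9765625 (after 5 factors)
= 244140625 (after 6 factors)
= 6103515625 (after 7 factors)
= 152587890625 (after 8 factors)
= 3814697265625 (after 9 factors)
= 95367431640625 (after 10 factors)
= 2384185791015625 (after 11 factors)
= 59604644775390625 (after 12 factors)
= 59604644775390625

59604644775390625


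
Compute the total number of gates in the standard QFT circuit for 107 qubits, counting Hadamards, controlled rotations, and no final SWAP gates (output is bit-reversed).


Hadamard gates: 107
Controlled rotations: n*(n-1)/2 = 107*106/2 = 5671
SWAP gates: 0 (omitted)
Total = 107 + 5671
= 5778

5778


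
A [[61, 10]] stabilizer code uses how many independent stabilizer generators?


For an [[n,k]] stabilizer code:
Number of stabilizer generators = n - k
= 61 - 10
= 51

51


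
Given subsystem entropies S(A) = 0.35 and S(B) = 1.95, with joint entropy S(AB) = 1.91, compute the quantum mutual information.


I(A:B) = S(A) + S(B) - S(AB)
= 0.35 + 1.95 - 1.91
= 0.3900

0.3900


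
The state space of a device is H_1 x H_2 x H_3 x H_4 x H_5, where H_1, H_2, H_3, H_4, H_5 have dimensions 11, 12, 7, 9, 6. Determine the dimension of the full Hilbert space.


dim(H_1 x H_2 x H_3 x H_4 x H_5) = 11 * 12 * 7 * 9 * 6
= 132 * 7 * 9 * 6
= 924 * 9 * 6
= 8316 * 6
= 49896

49896


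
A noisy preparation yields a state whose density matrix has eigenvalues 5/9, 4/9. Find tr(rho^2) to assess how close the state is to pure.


tr(rho^2) = sum of eigenvalues squared
= (5/9)^2 + (4/9)^2
= (25 + 16) / 81
= 41/81
= 0.5062

0.5062


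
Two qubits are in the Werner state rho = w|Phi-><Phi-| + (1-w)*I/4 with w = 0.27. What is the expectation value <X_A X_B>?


|Phi-> = (|00> - |11>)/sqrt(2)
For the pure Bell state, <X_A X_B> = -1 (Bell-state Pauli correlator).
The maximally-mixed part I/4 has tr(I/4 * P tensor P) = 0 for any traceless Pauli P.
So <X_A X_B>_rho = w * (-1) + (1 - w) * 0
= 0.27 * (-1)
= -0.2700

-0.2700


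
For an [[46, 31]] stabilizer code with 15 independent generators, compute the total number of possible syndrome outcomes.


Each stabilizer generator gives a binary (+1 or -1) measurement outcome.
With 15 independent generators:
Total syndromes = 2^15
= 32768

32768


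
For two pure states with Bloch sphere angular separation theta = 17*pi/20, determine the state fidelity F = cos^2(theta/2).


For states separated by angle theta on Bloch sphere:
F = cos^2(theta/2)
theta = 17*pi/20 = 2.6704
theta/2 = 1.3352
cos(theta/2) = 0.2334
F = 0.0545

0.0545


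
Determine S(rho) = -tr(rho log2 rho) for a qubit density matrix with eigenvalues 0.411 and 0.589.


S = -p*log2(p) - (1-p)*log2(1-p)
p = 0.4110, 1-p = 0.5890
= -0.4110 * log2(0.4110) - 0.5890 * log2(0.5890)
= -(-0.5272) - (-0.4498)
= 0.9770

0.9770


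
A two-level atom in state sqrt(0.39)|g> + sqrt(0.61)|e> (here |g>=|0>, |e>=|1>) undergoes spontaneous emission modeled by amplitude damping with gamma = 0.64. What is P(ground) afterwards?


For amplitude damping with parameter gamma on state sqrt(a)|0> + sqrt(b)|1>:
alpha^2 = 0.39, beta^2 = 0.61
P(|0>) = alpha^2 + gamma * beta^2
= 0.39 + 0.64 * 0.61
= 0.39 + 0.3904
= 0.7804

0.7804


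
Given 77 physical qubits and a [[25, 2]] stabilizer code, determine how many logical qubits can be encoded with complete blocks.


Each code block uses 25 physical qubits for 2 logical qubit(s).
Number of complete blocks = floor(77 / 25) = 3
Logical qubits = 3 * 2
= 6

6


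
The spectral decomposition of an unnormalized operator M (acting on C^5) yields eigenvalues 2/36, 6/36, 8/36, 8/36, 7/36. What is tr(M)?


tr(M) = sum of eigenvalues
= 2/36 + 6/36 + 8/36 + 8/36 + 7/36
= 31/36
= 0.8611

0.8611


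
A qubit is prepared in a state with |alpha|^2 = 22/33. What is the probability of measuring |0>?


|alpha|^2 = 22/33 = 0.6667
|beta|^2 = 1 - 22/33 = 11/33 = 0.3333
P(|0>) = |alpha|^2 = 0.6667

0.6667


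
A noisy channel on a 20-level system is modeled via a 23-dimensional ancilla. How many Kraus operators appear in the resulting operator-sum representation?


Tracing out the environment in an orthonormal basis {|i>_E} gives Kraus operators K_i = <i|_E U |0>_E.
Number of Kraus operators = dim(H_env) = d_env
= 23

23


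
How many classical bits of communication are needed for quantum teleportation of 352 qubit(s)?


Quantum teleportation requires 2 classical bits per qubit teleported.
352 qubit(s) -> 2 * 352 = 704 classical bits

704


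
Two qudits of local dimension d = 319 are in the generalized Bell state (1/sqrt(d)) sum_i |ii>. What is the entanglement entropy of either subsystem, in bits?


For a maximally entangled state in d x d:
S = log2(d) = log2(319)
= 8.3174

8.3174


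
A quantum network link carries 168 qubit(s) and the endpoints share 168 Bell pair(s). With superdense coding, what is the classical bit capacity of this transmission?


Superdense coding allows 2 classical bits per shared entangled pair.
168 pair(s) -> 2 * 168 = 336 classical bits

336


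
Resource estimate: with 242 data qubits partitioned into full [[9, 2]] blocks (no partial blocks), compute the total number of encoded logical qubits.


Each code block uses 9 physical qubits for 2 logical qubit(s).
Number of complete blocks = floor(242 / 9) = 26
Logical qubits = 26 * 2
= 52

52


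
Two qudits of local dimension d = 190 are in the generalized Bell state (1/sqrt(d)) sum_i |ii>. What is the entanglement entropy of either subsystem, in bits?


For a maximally entangled state in d x d:
S = log2(d) = log2(190)
= 7.5699

7.5699


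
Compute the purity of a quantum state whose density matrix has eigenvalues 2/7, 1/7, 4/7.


tr(rho^2) = sum of eigenvalues squared
= (2/7)^2 + (1/7)^2 + (4/7)^2
= (4 + 1 + 16) / 49
= 21/49
= 0.4286

0.4286


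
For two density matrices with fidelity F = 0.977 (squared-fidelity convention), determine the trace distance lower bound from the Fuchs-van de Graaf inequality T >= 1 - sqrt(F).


Fuchs-van de Graaf (squared-fidelity convention): 1 - sqrt(F) <= T <= sqrt(1 - F).
Lower bound: T >= 1 - sqrt(F)
sqrt(F) = sqrt(0.977) = 0.9884
T >= 1 - 0.9884
T >= 0.0116

0.0116


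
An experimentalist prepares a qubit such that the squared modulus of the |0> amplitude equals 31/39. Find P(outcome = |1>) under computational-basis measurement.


|alpha|^2 = 31/39 = 0.7949
|beta|^2 = 1 - 31/39 = 8/39 = 0.2051
P(|1>) = |beta|^2 = 0.2051

0.2051


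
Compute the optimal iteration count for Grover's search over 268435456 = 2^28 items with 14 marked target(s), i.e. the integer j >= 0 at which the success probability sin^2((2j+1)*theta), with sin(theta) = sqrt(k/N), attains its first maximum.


After j Grover iterations the success probability is P(j) = sin^2((2j+1)*theta), where sin(theta) = sqrt(k/N).
N = 2^28 = 268435456, k = 14
sin(theta) = sqrt(k/N) = 0.0002283726432
theta = arcsin(sqrt(k/N)) = 0.0002283726452 rad
P(j) reaches its first maximum when (2j+1)*theta is as close as possible to pi/2, i.e. j = round(pi/(4*theta) - 1/2).
pi/(4*theta) - 1/2 = 3438.6079
(For comparison, the common estimate pi/4 * sqrt(N/k) = 3439.1079; the exact maximiser is used here.)
Optimal iterations = 3439

3439


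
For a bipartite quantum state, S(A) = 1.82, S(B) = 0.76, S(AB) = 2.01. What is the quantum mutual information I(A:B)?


I(A:B) = S(A) + S(B) - S(AB)
= 1.82 + 0.76 - 2.01
= 0.5700

0.5700


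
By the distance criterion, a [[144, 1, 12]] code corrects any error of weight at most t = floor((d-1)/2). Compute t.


Code parameters: [[144, 1, 12]], distance d = 12.
Number of correctable errors = floor((d-1)/2)
= floor((12 - 1)/2)
= floor(11/2)
= 5

5


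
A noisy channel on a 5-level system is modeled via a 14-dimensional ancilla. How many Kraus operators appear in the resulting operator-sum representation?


Tracing out the environment in an orthonormal basis {|i>_E} gives Kraus operators K_i = <i|_E U |0>_E.
Number of Kraus operators = dim(H_env) = d_env
= 14

14


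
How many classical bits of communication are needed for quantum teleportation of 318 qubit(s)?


Quantum teleportation requires 2 classical bits per qubit teleported.
318 qubit(s) -> 2 * 318 = 636 classical bits

636


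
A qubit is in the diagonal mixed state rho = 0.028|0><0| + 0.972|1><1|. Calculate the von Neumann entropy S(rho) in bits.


S = -p*log2(p) - (1-p)*log2(1-p)
p = 0.0280, 1-p = 0.9720
= -0.0280 * log2(0.0280) - 0.9720 * log2(0.9720)
= -(-0.1444) - (-0.0398)
= 0.1843

0.1843


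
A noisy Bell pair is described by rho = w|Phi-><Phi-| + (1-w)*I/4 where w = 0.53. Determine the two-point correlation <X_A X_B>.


|Phi-> = (|00> - |11>)/sqrt(2)
For the pure Bell state, <X_A X_B> = -1 (Bell-state Pauli correlator).
The maximally-mixed part I/4 has tr(I/4 * P tensor P) = 0 for any traceless Pauli P.
So <X_A X_B>_rho = w * (-1) + (1 - w) * 0
= 0.53 * (-1)
= -0.5300

-0.5300


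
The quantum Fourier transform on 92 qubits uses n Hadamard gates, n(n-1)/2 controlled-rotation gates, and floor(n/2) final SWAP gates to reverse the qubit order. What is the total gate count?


Hadamard gates: 92
Controlled rotations: n*(n-1)/2 = 92*91/2 = 4186
SWAP gates: floor(n/2) = floor(92/2) = 46
Total = 92 + 4186 + 46
= 4324

4324


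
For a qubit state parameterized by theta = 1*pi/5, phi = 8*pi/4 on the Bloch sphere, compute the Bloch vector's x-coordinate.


theta = 0.6283, phi = 6.2832
r_x = sin(theta)*cos(phi) = 0.5878 * 1.0000
r_x = 0.5878

0.5878


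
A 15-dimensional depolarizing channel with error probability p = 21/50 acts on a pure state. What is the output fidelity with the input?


F = (1-p) + p/d
= (1 - 0.4200) + 0.4200/15
= 0.5800 + 0.0280
= 0.6080

0.6080


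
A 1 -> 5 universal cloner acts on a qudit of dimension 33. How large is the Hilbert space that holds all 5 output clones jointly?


Output space = H^(tensor 5) where dim(H) = 33
dim = 33^5
= 1089 (after 2 factors)
= 35937 (after 3 factors)
= 1185921 (after 4 factors)
= 39135393 (after 5 factors)
= 39135393

39135393


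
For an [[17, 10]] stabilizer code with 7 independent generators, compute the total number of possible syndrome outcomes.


Each stabilizer generator gives a binary (+1 or -1) measurement outcome.
With 7 independent generators:
Total syndromes = 2^7
= 128

128


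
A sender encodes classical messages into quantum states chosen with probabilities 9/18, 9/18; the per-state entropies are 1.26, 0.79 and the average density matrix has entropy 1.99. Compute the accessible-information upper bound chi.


chi = S(rho) - sum_i p_i * S(rho_i)
Weighted entropy = 9/18 * 1.26 + 9/18 * 0.79
= 1.0250
chi = 1.99 - 1.0250
= 0.9650

0.9650


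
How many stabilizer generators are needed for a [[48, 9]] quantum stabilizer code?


For an [[n,k]] stabilizer code:
Number of stabilizer generators = n - k
= 48 - 9
= 39

39


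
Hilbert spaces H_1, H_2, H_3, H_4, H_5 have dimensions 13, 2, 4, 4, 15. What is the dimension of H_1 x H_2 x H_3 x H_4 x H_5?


dim(H_1 x H_2 x H_3 x H_4 x H_5) = 13 * 2 * 4 * 4 * 15
= 26 * 4 * 4 * 15
= 104 * 4 * 15
= 416 * 15
= 6240

6240


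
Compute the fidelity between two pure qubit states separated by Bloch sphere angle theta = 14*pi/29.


For states separated by angle theta on Bloch sphere:
F = cos^2(theta/2)
theta = 14*pi/29 = 1.5166
theta/2 = 0.7583
cos(theta/2) = 0.7260
F = 0.5271

0.5271


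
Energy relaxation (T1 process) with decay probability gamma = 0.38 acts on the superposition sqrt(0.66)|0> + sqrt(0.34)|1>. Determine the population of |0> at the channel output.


For amplitude damping with parameter gamma on state sqrt(a)|0> + sqrt(b)|1>:
alpha^2 = 0.66, beta^2 = 0.34
P(|0>) = alpha^2 + gamma * beta^2
= 0.66 + 0.38 * 0.34
= 0.66 + 0.1292
= 0.7892

0.7892


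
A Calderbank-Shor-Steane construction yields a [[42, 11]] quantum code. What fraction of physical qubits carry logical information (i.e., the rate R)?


Code rate R = k/n
= 11/42
= 0.2619

0.2619


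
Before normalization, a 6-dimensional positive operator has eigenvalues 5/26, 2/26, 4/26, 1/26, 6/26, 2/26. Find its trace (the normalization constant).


tr(M) = sum of eigenvalues
= 5/26 + 2/26 + 4/26 + 1/26 + 6/26 + 2/26
= 20/26
= 0.7692

0.7692


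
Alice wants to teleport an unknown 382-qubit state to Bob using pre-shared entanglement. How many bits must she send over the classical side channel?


Quantum teleportation requires 2 classical bits per qubit teleported.
382 qubit(s) -> 2 * 382 = 764 classical bits

764


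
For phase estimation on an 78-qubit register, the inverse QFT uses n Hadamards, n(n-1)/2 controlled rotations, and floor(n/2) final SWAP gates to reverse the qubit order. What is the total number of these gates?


Hadamard gates: 78
Controlled rotations: n*(n-1)/2 = 78*77/2 = 3003
SWAP gates: floor(n/2) = floor(78/2) = 39
Total = 78 + 3003 + 39
= 3120

3120


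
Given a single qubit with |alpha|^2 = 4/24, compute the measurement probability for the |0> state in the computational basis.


|alpha|^2 = 4/24 = 0.1667
|beta|^2 = 1 - 4/24 = 20/24 = 0.8333
P(|0>) = |alpha|^2 = 0.1667

0.1667


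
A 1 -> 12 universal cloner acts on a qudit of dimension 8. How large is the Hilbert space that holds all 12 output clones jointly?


Output space = H^(tensor 12) where dim(H) = 8
dim = 8^12
= 64 (after 2 factors)
= 512 (after 3 factors)
= 4096 (after 4 factors)
= 32768 (after 5 factors)
= 262144 (after 6 factors)
= 2097152 (after 7 factors)
= 16777216 (after 8 factors)
= 134217728 (after 9 factors)
= 1073741824 (after 10 factors)
= 8589934592 (after 11 factors)
= 68719476736 (after 12 factors)
= 68719476736

68719476736


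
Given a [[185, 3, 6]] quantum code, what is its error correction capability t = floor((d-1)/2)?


Code parameters: [[185, 3, 6]], distance d = 6.
Number of correctable errors = floor((d-1)/2)
= floor((6 - 1)/2)
= floor(5/2)
= 2

2


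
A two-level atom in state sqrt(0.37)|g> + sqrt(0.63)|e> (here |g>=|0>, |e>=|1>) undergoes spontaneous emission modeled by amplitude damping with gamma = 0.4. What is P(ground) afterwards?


For amplitude damping with parameter gamma on state sqrt(a)|0> + sqrt(b)|1>:
alpha^2 = 0.37, beta^2 = 0.63
P(|0>) = alpha^2 + gamma * beta^2
= 0.37 + 0.4 * 0.63
= 0.37 + 0.2520
= 0.6220

0.6220


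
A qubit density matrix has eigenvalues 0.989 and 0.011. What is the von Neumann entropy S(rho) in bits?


S = -p*log2(p) - (1-p)*log2(1-p)
p = 0.9890, 1-p = 0.0110
= -0.9890 * log2(0.9890) - 0.0110 * log2(0.0110)
= -(-0.0158) - (-0.0716)
= 0.0874

0.0874


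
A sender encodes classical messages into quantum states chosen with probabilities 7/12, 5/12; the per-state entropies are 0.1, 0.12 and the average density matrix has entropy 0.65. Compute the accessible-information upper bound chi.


chi = S(rho) - sum_i p_i * S(rho_i)
Weighted entropy = 7/12 * 0.1 + 5/12 * 0.12
= 0.1083
chi = 0.65 - 0.1083
= 0.5417

0.5417


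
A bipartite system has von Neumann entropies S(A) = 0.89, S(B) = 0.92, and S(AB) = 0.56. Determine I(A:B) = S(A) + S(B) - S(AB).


I(A:B) = S(A) + S(B) - S(AB)
= 0.89 + 0.92 - 0.56
= 1.2500

1.2500


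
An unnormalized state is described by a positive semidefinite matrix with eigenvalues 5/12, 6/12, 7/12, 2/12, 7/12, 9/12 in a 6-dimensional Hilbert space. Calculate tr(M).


tr(M) = sum of eigenvalues
= 5/12 + 6/12 + 7/12 + 2/12 + 7/12 + 9/12
= 36/12
= 3.0000

3.0000


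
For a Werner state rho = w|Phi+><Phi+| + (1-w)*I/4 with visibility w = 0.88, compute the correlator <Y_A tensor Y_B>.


|Phi+> = (|00> + |11>)/sqrt(2)
For the pure Bell state, <Y_A Y_B> = -1 (Bell-state Pauli correlator).
The maximally-mixed part I/4 has tr(I/4 * P tensor P) = 0 for any traceless Pauli P.
So <Y_A Y_B>_rho = w * (-1) + (1 - w) * 0
= 0.88 * (-1)
= -0.8800

-0.8800


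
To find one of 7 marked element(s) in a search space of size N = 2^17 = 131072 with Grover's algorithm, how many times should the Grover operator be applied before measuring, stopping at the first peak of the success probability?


After j Grover iterations the success probability is P(j) = sin^2((2j+1)*theta), where sin(theta) = sqrt(k/N).
N = 2^17 = 131072, k = 7
sin(theta) = sqrt(k/N) = 0.007307924584
theta = arcsin(sqrt(k/N)) = 0.007307989633 rad
P(j) reaches its first maximum when (2j+1)*theta is as close as possible to pi/2, i.e. j = round(pi/(4*theta) - 1/2).
pi/(4*theta) - 1/2 = 106.9712
(For comparison, the common estimate pi/4 * sqrt(N/k) = 107.4721; the exact maximiser is used here.)
Optimal iterations = 107

107


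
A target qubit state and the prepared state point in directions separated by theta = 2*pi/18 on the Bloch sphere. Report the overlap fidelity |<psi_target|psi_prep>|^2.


For states separated by angle theta on Bloch sphere:
F = cos^2(theta/2)
theta = 2*pi/18 = 0.3491
theta/2 = 0.1745
cos(theta/2) = 0.9848
F = 0.9698

0.9698


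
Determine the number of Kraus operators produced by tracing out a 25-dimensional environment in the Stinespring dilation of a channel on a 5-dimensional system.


Tracing out the environment in an orthonormal basis {|i>_E} gives Kraus operators K_i = <i|_E U |0>_E.
Number of Kraus operators = dim(H_env) = d_env
= 25

25


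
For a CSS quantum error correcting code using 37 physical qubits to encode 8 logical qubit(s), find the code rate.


Code rate R = k/n
= 8/37
= 0.2162

0.2162


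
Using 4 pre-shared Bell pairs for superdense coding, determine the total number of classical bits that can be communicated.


Superdense coding allows 2 classical bits per shared entangled pair.
4 pair(s) -> 2 * 4 = 8 classical bits

8


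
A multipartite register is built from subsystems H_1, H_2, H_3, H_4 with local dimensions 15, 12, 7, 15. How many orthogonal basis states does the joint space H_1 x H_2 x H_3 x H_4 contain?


dim(H_1 x H_2 x H_3 x H_4) = 15 * 12 * 7 * 15
= 180 * 7 * 15
= 1260 * 15
= 18900

18900


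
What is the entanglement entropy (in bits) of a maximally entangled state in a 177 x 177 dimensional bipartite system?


For a maximally entangled state in d x d:
S = log2(d) = log2(177)
= 7.4676

7.4676


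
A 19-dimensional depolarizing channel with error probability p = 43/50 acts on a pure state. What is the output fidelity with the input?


F = (1-p) + p/d
= (1 - 0.8600) + 0.8600/19
= 0.1400 + 0.0453
= 0.1853

0.1853


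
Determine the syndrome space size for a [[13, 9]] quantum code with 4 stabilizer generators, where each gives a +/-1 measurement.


Each stabilizer generator gives a binary (+1 or -1) measurement outcome.
With 4 independent generators:
Total syndromes = 2^4
= 16

16


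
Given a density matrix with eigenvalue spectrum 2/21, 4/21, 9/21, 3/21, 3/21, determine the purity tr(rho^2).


tr(rho^2) = sum of eigenvalues squared
= (2/21)^2 + (4/21)^2 + (9/21)^2 + (3/21)^2 + (3/21)^2
= (4 + 16 + 81 + 9 + 9) / 441
= 119/441
= 0.2698

0.2698


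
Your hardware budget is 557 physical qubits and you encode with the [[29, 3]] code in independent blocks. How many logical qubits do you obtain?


Each code block uses 29 physical qubits for 3 logical qubit(s).
Number of complete blocks = floor(557 / 29) = 19
Logical qubits = 19 * 3
= 57

57


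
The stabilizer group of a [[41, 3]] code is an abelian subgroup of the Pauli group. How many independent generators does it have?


For an [[n,k]] stabilizer code:
Number of stabilizer generators = n - k
= 41 - 3
= 38

38


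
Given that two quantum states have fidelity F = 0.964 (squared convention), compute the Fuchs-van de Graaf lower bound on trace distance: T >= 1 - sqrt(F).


Fuchs-van de Graaf (squared-fidelity convention): 1 - sqrt(F) <= T <= sqrt(1 - F).
Lower bound: T >= 1 - sqrt(F)
sqrt(F) = sqrt(0.964) = 0.9818
T >= 1 - 0.9818
T >= 0.0182

0.0182


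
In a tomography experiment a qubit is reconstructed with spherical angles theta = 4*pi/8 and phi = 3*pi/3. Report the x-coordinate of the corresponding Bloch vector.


theta = 1.5708, phi = 3.1416
r_x = sin(theta)*cos(phi) = 1.0000 * -1.0000
r_x = -1.0000

-1.0000


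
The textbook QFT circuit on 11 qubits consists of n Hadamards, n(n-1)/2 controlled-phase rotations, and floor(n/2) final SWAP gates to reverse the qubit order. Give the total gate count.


Hadamard gates: 11
Controlled rotations: n*(n-1)/2 = 11*10/2 = 55
SWAP gates: floor(n/2) = floor(11/2) = 5
Total = 11 + 55 + 5
= 71

71


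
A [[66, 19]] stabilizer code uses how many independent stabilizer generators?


For an [[n,k]] stabilizer code:
Number of stabilizer generators = n - k
= 66 - 19
= 47

47


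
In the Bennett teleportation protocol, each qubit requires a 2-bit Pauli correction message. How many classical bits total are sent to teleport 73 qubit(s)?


Quantum teleportation requires 2 classical bits per qubit teleported.
73 qubit(s) -> 2 * 73 = 146 classical bits

146


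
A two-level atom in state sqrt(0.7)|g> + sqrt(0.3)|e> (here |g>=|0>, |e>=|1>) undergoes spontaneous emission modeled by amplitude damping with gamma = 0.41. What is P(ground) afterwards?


For amplitude damping with parameter gamma on state sqrt(a)|0> + sqrt(b)|1>:
alpha^2 = 0.7, beta^2 = 0.3
P(|0>) = alpha^2 + gamma * beta^2
= 0.7 + 0.41 * 0.3
= 0.7 + 0.1230
= 0.8230

0.8230


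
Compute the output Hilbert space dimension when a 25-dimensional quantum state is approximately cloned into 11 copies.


Output space = H^(tensor 11) where dim(H) = 25
dim = 25^11
= 625 (after 2 factors)
= 15625 (after 3 factors)
= 390625 (after 4 factors)
= 9765625 (after 5 factors)
= 244140625 (after 6 factors)
= 6103515625 (after 7 factors)
= 152587890625 (after 8 factors)
= 3814697265625 (after 9 factors)
= 95367431640625 (after 10 factors)
= 2384185791015625 (after 11 factors)
= 2384185791015625

2384185791015625


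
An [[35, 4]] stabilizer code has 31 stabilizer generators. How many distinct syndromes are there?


Each stabilizer generator gives a binary (+1 or -1) measurement outcome.
With 31 independent generators:
Total syndromes = 2^31
= 2147483648

2147483648


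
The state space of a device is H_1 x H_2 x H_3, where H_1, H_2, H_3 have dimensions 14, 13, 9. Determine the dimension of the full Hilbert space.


dim(H_1 x H_2 x H_3) = 14 * 13 * 9
= 182 * 9
= 1638

1638


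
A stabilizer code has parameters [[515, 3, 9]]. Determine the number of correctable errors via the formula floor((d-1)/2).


Code parameters: [[515, 3, 9]], distance d = 9.
Number of correctable errors = floor((d-1)/2)
= floor((9 - 1)/2)
= floor(8/2)
= 4

4


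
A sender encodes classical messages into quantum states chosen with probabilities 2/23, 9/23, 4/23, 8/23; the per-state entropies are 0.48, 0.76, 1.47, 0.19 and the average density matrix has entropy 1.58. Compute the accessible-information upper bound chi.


chi = S(rho) - sum_i p_i * S(rho_i)
Weighted entropy = 2/23 * 0.48 + 9/23 * 0.76 + 4/23 * 1.47 + 8/23 * 0.19
= 0.6609
chi = 1.58 - 0.6609
= 0.9191

0.9191


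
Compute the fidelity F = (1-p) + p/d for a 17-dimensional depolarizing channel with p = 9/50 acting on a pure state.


F = (1-p) + p/d
= (1 - 0.1800) + 0.1800/17
= 0.8200 + 0.0106
= 0.8306

0.8306


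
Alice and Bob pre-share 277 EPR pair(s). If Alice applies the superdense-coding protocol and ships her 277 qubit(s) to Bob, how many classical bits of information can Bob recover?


Superdense coding allows 2 classical bits per shared entangled pair.
277 pair(s) -> 2 * 277 = 554 classical bits

554


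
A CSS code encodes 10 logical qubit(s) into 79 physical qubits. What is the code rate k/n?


Code rate R = k/n
= 10/79
= 0.1266

0.1266


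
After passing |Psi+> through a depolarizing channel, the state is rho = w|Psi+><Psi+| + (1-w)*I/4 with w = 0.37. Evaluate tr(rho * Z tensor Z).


|Psi+> = (|01> + |10>)/sqrt(2)
For the pure Bell state, <Z_A Z_B> = -1 (Bell-state Pauli correlator).
The maximally-mixed part I/4 has tr(I/4 * P tensor P) = 0 for any traceless Pauli P.
So <Z_A Z_B>_rho = w * (-1) + (1 - w) * 0
= 0.37 * (-1)
= -0.3700

-0.3700


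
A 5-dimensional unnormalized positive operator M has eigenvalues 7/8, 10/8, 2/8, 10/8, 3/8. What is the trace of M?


tr(M) = sum of eigenvalues
= 7/8 + 10/8 + 2/8 + 10/8 + 3/8
= 32/8
= 4.0000

4.0000


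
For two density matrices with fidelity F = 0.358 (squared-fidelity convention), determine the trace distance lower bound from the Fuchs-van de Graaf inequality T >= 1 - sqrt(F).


Fuchs-van de Graaf (squared-fidelity convention): 1 - sqrt(F) <= T <= sqrt(1 - F).
Lower bound: T >= 1 - sqrt(F)
sqrt(F) = sqrt(0.358) = 0.5983
T >= 1 - 0.5983
T >= 0.4017

0.4017


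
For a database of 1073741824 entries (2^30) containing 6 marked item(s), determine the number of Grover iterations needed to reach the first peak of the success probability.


After j Grover iterations the success probability is P(j) = sin^2((2j+1)*theta), where sin(theta) = sqrt(k/N).
N = 2^30 = 1073741824, k = 6
sin(theta) = sqrt(k/N) = 7.475249459e-05
theta = arcsin(sqrt(k/N)) = 7.475249466e-05 rad
P(j) reaches its first maximum when (2j+1)*theta is as close as possible to pi/2, i.e. j = round(pi/(4*theta) - 1/2).
pi/(4*theta) - 1/2 = 10506.1482
(For comparison, the common estimate pi/4 * sqrt(N/k) = 10506.6482; the exact maximiser is used here.)
Optimal iterations = 10506

10506


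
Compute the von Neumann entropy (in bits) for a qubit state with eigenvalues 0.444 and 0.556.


S = -p*log2(p) - (1-p)*log2(1-p)
p = 0.4440, 1-p = 0.5560
= -0.4440 * log2(0.4440) - 0.5560 * log2(0.5560)
= -(-0.5201) - (-0.4708)
= 0.9909

0.9909


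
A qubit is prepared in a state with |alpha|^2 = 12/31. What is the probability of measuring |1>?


|alpha|^2 = 12/31 = 0.3871
|beta|^2 = 1 - 12/31 = 19/31 = 0.6129
P(|1>) = |beta|^2 = 0.6129

0.6129


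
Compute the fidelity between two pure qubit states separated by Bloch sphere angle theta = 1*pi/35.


For states separated by angle theta on Bloch sphere:
F = cos^2(theta/2)
theta = 1*pi/35 = 0.0898
theta/2 = 0.0449
cos(theta/2) = 0.9990
F = 0.9980

0.9980


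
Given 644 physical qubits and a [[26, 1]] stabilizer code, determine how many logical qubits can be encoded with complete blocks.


Each code block uses 26 physical qubits for 1 logical qubit(s).
Number of complete blocks = floor(644 / 26) = 24
Logical qubits = 24 * 1
= 24

24


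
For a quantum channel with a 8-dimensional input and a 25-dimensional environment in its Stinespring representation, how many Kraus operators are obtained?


Tracing out the environment in an orthonormal basis {|i>_E} gives Kraus operators K_i = <i|_E U |0>_E.
Number of Kraus operators = dim(H_env) = d_env
= 25

25


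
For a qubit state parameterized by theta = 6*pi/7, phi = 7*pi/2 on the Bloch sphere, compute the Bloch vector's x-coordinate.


theta = 2.6928, phi = 10.9956
r_x = sin(theta)*cos(phi) = 0.4339 * 0.0000
r_x = 0.0000

0.0000


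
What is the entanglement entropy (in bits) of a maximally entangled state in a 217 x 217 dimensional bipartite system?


For a maximally entangled state in d x d:
S = log2(d) = log2(217)
= 7.7616

7.7616


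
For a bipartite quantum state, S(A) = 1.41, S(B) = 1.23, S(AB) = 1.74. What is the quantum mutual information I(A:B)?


I(A:B) = S(A) + S(B) - S(AB)
= 1.41 + 1.23 - 1.74
= 0.9000

0.9000


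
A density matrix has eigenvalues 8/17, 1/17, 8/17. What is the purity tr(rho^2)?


tr(rho^2) = sum of eigenvalues squared
= (8/17)^2 + (1/17)^2 + (8/17)^2
= (64 + 1 + 64) / 289
= 129/289
= 0.4464

0.4464


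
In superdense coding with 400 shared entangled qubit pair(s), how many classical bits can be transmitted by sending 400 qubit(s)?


Superdense coding allows 2 classical bits per shared entangled pair.
400 pair(s) -> 2 * 400 = 800 classical bits

800


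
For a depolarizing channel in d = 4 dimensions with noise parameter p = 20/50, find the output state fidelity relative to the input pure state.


F = (1-p) + p/d
= (1 - 0.4000) + 0.4000/4
= 0.6000 + 0.1000
= 0.7000

0.7000


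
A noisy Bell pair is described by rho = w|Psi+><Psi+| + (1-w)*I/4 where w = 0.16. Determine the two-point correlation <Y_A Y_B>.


|Psi+> = (|01> + |10>)/sqrt(2)
For the pure Bell state, <Y_A Y_B> = +1 (Bell-state Pauli correlator).
The maximally-mixed part I/4 has tr(I/4 * P tensor P) = 0 for any traceless Pauli P.
So <Y_A Y_B>_rho = w * (+1) + (1 - w) * 0
= 0.16 * (+1)
= 0.1600

0.1600


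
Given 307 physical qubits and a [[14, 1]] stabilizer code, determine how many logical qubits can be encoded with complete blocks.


Each code block uses 14 physical qubits for 1 logical qubit(s).
Number of complete blocks = floor(307 / 14) = 21
Logical qubits = 21 * 1
= 21

21


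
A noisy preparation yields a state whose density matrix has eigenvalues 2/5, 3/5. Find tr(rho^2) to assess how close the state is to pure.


tr(rho^2) = sum of eigenvalues squared
= (2/5)^2 + (3/5)^2
= (4 + 9) / 25
= 13/25
= 0.5200

0.5200


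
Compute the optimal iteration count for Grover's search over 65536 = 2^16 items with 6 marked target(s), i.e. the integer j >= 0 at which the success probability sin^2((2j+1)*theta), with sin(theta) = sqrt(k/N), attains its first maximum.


After j Grover iterations the success probability is P(j) = sin^2((2j+1)*theta), where sin(theta) = sqrt(k/N).
N = 2^16 = 65536, k = 6
sin(theta) = sqrt(k/N) = 0.009568319308
theta = arcsin(sqrt(k/N)) = 0.009568465315 rad
P(j) reaches its first maximum when (2j+1)*theta is as close as possible to pi/2, i.e. j = round(pi/(4*theta) - 1/2).
pi/(4*theta) - 1/2 = 81.5819
(For comparison, the common estimate pi/4 * sqrt(N/k) = 82.0832; the exact maximiser is used here.)
Optimal iterations = 82

82


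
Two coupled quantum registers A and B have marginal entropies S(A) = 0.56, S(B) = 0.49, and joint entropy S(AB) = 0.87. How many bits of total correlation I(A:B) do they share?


I(A:B) = S(A) + S(B) - S(AB)
= 0.56 + 0.49 - 0.87
= 0.1800

0.1800
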